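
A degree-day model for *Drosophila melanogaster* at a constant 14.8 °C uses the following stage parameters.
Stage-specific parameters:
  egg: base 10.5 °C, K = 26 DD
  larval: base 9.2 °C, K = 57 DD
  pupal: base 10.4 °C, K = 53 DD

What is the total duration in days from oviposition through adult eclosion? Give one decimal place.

egg: 26 / (14.8 − 10.5) = 26 / 4.3 = 6.047 d.
larval: 57 / (14.8 − 9.2) = 57 / 5.6 = 10.179 d.
pupal: 53 / (14.8 − 10.4) = 53 / 4.4 = 12.045 d.
Sum = 28.271 ≈ 28.3 days.

28.3 days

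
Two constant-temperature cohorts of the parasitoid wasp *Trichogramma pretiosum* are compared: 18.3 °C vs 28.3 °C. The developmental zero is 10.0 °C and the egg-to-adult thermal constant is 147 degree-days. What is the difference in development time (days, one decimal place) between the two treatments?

At 18.3 °C: 147 / (18.3 − 10.0) = 147 / 8.3 = 17.711 d.
At 28.3 °C: 147 / (28.3 − 10.0) = 147 / 18.3 = 8.033 d.
Difference = |17.711 − 8.033| = 9.678 ≈ 9.7 days.

9.7 days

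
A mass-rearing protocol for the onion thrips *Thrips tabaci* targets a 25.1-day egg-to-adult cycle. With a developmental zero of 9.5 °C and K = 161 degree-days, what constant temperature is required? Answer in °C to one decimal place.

15.9 °C

Required daily accumulation = 161 / 25.1 = 6.414 DD/day.
T = T_base + 6.414 = 9.5 + 6.414 = 15.914 ≈ 15.9 °C.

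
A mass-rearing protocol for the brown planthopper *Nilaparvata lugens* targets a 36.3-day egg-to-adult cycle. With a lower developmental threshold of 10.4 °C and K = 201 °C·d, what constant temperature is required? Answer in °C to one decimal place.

Required daily accumulation = 201 / 36.3 = 5.537 DD/day.
T = T_base + 5.537 = 10.4 + 5.537 = 15.937 ≈ 15.9 °C.

15.9 °C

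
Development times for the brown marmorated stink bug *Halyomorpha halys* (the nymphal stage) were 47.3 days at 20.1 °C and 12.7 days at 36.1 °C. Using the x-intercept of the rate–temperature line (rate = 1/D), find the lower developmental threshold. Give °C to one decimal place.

Equal thermal constants: D₁(T₁ − T_b) = D₂(T₂ − T_b).
47.3·(20.1 − T_b) = 12.7·(36.1 − T_b)
T_b = (47.3·20.1 − 12.7·36.1) / (47.3 − 12.7) = 492.26 / 34.6 = 14.227 °C ≈ 14.2 °C.

14.2 °C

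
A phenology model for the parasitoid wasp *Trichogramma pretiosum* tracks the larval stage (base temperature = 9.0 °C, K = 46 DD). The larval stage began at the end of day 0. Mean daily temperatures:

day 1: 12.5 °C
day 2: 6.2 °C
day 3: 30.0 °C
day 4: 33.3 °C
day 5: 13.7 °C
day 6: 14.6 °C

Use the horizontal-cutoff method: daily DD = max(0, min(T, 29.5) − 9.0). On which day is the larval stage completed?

Daily DD above 9.0 °C (capped at 20.5): 3.5, 0.0, 20.5, 20.5, 4.7, 5.6.
Cumulative: 3.5, 3.5, 24.0, 44.5, 49.2, 54.8.
The total first reaches 46 DD on day 5.

day 5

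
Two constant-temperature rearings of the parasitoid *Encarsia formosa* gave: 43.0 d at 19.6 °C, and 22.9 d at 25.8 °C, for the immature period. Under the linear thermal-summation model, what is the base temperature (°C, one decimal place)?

Linear rate model ⇒ the product D·(T − T_b) is constant across temperatures.
43.0·(19.6 − T_b) = 22.9·(25.8 − T_b)
T_b = (43.0·19.6 − 22.9·25.8) / (43.0 − 22.9) = 251.98 / 20.1 = 12.536 °C ≈ 12.5 °C.

12.5 °C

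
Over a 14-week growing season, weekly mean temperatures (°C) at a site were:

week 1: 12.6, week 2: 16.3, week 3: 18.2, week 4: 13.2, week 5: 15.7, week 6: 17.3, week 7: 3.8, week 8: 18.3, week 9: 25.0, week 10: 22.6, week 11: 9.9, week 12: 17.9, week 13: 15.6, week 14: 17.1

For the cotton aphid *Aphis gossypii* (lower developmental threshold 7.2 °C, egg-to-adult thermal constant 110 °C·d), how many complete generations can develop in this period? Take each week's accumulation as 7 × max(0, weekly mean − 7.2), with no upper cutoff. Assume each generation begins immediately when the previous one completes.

Weekly DD (7 × max(0, T̄ − 7.2)): 37.8, 63.7, 77.0, 42.0, 59.5, 70.7, 0.0, 77.7, 124.6, 107.8, 18.9, 74.9, 58.8, 69.3.
Season total = 882.7 DD.
Complete generations = ⌊882.7 / 110⌋ = 8.

8 generations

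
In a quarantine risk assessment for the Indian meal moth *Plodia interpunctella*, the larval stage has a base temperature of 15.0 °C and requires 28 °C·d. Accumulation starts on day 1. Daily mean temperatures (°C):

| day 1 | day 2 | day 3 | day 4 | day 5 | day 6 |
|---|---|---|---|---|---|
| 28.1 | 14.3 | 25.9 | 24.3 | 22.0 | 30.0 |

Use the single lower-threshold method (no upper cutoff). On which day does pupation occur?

day 4

Daily DD above 15.0 °C: 13.1, 0.0, 10.9, 9.3, 7.0, 15.0.
Cumulative: 13.1, 13.1, 24.0, 33.3, 40.3, 55.3.
The total first reaches 28 DD on day 4.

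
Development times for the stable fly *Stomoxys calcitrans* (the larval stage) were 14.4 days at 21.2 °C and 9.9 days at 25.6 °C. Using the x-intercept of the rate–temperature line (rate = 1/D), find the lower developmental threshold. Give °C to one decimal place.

11.5 °C

Equal thermal constants: D₁(T₁ − T_b) = D₂(T₂ − T_b).
14.4·(21.2 − T_b) = 9.9·(25.6 − T_b)
T_b = (14.4·21.2 − 9.9·25.6) / (14.4 − 9.9) = 51.84 / 4.5 = 11.520 °C ≈ 11.5 °C.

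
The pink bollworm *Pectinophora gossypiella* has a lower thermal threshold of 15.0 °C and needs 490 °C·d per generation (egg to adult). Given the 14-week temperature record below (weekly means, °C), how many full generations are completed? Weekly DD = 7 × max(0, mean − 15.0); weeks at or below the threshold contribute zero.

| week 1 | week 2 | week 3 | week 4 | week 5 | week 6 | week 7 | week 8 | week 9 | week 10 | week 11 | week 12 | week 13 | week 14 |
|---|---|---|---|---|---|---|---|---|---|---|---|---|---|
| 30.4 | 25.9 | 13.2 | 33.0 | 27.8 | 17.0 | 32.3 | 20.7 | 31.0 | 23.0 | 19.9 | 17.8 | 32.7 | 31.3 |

2 generations

Weekly DD (7 × max(0, T̄ − 15.0)): 107.8, 76.3, 0.0, 126.0, 89.6, 14.0, 121.1, 39.9, 112.0, 56.0, 34.3, 19.6, 123.9, 114.1.
Season total = 1034.6 DD.
Complete generations = ⌊1034.6 / 490⌋ = 2.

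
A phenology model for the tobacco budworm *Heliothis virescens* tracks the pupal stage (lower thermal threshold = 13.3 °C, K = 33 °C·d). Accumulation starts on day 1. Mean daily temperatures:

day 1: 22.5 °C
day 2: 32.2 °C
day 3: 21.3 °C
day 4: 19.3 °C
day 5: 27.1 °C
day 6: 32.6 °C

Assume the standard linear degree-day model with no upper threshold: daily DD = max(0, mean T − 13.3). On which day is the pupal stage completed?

day 3

Daily DD above 13.3 °C: 9.2, 18.9, 8.0, 6.0, 13.8, 19.3.
Cumulative: 9.2, 28.1, 36.1, 42.1, 55.9, 75.2.
The total first reaches 33 DD on day 3.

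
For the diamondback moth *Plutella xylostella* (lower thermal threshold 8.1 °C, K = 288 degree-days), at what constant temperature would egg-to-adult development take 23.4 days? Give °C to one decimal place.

20.4 °C

Required daily accumulation = 288 / 23.4 = 12.308 DD/day.
T = T_base + 12.308 = 8.1 + 12.308 = 20.408 ≈ 20.4 °C.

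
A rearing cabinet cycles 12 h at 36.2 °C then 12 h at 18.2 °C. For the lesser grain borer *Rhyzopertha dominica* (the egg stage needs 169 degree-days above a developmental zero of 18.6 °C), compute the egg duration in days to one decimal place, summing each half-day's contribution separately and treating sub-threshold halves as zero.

19.2 days

Day half: max(0, 36.2 − 18.6) × 0.5 = 17.6 × 0.5 = 8.80 DD.
Night half: max(0, 18.2 − 18.6) × 0.5 = 0.0 × 0.5 = 0.00 DD.
Per 24 h: 8.80 DD/day.
Duration = 169 / 8.80 = 19.205 ≈ 19.2 days.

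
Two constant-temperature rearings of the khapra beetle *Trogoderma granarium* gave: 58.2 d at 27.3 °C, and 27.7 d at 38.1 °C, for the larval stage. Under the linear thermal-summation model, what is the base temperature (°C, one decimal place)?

17.5 °C

Under the model K = D·(T − T_b), so D₁·(T₁ − T_b) = D₂·(T₂ − T_b).
58.2·(27.3 − T_b) = 27.7·(38.1 − T_b)
T_b = (58.2·27.3 − 27.7·38.1) / (58.2 − 27.7) = 533.49 / 30.5 = 17.491 °C ≈ 17.5 °C.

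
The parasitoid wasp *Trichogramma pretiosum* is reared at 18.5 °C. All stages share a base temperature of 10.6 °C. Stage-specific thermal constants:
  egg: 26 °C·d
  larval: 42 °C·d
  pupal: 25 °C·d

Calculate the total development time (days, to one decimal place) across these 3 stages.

11.8 days

Daily accumulation at 18.5 °C = 18.5 − 10.6 = 7.9 DD/day.
Total K = 26 + 42 + 25 = 93 DD.
Total duration = 93 / 7.9 = 11.772 ≈ 11.8 days.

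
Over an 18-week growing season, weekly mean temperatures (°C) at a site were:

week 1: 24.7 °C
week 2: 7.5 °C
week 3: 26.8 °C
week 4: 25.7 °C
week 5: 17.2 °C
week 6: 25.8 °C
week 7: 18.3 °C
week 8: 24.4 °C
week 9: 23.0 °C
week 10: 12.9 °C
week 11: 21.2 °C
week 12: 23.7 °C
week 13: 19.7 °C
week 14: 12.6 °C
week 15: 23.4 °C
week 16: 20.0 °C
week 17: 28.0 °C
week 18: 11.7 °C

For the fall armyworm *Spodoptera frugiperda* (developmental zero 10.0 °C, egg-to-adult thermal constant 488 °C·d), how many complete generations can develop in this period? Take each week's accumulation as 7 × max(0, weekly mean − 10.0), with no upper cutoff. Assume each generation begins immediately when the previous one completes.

2 generations

Weekly DD (7 × max(0, T̄ − 10.0)): 102.9, 0.0, 117.6, 109.9, 50.4, 110.6, 58.1, 100.8, 91.0, 20.3, 78.4, 95.9, 67.9, 18.2, 93.8, 70.0, 126.0, 11.9.
Season total = 1323.7 DD.
Complete generations = ⌊1323.7 / 488⌋ = 2.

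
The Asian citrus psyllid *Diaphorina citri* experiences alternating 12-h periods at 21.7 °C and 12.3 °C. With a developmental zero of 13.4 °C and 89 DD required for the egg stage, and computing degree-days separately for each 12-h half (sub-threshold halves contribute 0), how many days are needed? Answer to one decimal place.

Day half: max(0, 21.7 − 13.4) × 0.5 = 8.3 × 0.5 = 4.15 DD.
Night half: max(0, 12.3 − 13.4) × 0.5 = 0.0 × 0.5 = 0.00 DD.
Per 24 h: 4.15 DD/day.
Duration = 89 / 4.15 = 21.446 ≈ 21.4 days.

21.4 days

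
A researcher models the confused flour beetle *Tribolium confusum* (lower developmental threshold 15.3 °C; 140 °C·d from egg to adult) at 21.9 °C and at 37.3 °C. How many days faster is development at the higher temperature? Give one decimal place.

At 21.9 °C: 140 / (21.9 − 15.3) = 140 / 6.6 = 21.212 d.
At 37.3 °C: 140 / (37.3 − 15.3) = 140 / 22.0 = 6.364 d.
Difference = |21.212 − 6.364| = 14.848 ≈ 14.8 days.

14.8 days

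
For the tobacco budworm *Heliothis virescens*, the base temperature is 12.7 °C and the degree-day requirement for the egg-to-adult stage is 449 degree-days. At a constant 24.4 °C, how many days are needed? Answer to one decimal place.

Daily accumulation = 24.4 − 12.7 = 11.7 DD/day.
Duration = 449 / 11.7 = 38.376 ≈ 38.4 days.

38.4 days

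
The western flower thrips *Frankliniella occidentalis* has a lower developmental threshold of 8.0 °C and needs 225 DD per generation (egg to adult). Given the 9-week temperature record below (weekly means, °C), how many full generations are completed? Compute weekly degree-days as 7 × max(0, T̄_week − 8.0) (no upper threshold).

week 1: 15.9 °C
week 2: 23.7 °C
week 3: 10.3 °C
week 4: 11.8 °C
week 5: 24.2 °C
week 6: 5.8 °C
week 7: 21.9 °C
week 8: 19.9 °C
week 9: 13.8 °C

2 generations

Weekly DD (7 × max(0, T̄ − 8.0)): 55.3, 109.9, 16.1, 26.6, 113.4, 0.0, 97.3, 83.3, 40.6.
Season total = 542.5 DD.
Complete generations = ⌊542.5 / 225⌋ = 2.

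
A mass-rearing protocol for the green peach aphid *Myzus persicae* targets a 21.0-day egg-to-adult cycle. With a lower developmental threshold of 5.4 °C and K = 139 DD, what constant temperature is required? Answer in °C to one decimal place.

Required daily accumulation = 139 / 21.0 = 6.619 DD/day.
T = T_base + 6.619 = 5.4 + 6.619 = 12.019 ≈ 12.0 °C.

12.0 °C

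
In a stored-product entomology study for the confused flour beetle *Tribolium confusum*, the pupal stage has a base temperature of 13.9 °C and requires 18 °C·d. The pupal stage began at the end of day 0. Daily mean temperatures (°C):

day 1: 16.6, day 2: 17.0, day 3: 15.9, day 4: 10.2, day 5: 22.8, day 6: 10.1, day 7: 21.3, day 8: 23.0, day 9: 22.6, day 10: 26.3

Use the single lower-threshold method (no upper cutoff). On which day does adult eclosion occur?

Daily DD above 13.9 °C: 2.7, 3.1, 2.0, 0.0, 8.9, 0.0, 7.4, 9.1, 8.7, 12.4.
Cumulative: 2.7, 5.8, 7.8, 7.8, 16.7, 16.7, 24.1, 33.2, 41.9, 54.3.
The total first reaches 18 DD on day 7.

day 7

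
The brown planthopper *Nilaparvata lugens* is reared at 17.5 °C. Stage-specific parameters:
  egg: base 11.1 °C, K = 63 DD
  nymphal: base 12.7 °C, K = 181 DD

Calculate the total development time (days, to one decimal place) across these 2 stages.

47.6 days

egg: 63 / (17.5 − 11.1) = 63 / 6.4 = 9.844 d.
nymphal: 181 / (17.5 − 12.7) = 181 / 4.8 = 37.708 d.
Sum = 47.552 ≈ 47.6 days.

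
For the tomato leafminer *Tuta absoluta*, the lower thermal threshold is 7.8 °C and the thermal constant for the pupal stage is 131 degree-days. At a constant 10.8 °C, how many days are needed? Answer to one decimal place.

43.7 days

Daily accumulation = 10.8 − 7.8 = 3.0 DD/day.
Duration = 131 / 3.0 = 43.667 ≈ 43.7 days.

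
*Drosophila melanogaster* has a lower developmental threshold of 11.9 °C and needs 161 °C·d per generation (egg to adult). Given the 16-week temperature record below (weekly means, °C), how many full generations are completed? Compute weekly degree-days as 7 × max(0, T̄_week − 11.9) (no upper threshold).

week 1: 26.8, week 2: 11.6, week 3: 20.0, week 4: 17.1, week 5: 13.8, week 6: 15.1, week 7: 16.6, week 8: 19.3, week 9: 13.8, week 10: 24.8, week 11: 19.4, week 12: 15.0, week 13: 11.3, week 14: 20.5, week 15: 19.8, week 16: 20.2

4 generations

Weekly DD (7 × max(0, T̄ − 11.9)): 104.3, 0.0, 56.7, 36.4, 13.3, 22.4, 32.9, 51.8, 13.3, 90.3, 52.5, 21.7, 0.0, 60.2, 55.3, 58.1.
Season total = 669.2 DD.
Complete generations = ⌊669.2 / 161⌋ = 4.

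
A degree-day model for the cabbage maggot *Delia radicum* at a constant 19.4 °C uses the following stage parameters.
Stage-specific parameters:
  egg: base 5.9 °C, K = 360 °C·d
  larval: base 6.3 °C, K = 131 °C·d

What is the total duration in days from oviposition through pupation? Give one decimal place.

egg: 360 / (19.4 − 5.9) = 360 / 13.5 = 26.667 d.
larval: 131 / (19.4 − 6.3) = 131 / 13.1 = 10.000 d.
Sum = 36.667 ≈ 36.7 days.

36.7 days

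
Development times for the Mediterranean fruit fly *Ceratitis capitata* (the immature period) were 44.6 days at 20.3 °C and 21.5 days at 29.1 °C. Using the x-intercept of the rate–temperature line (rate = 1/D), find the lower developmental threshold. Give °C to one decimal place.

12.1 °C

Equal thermal constants: D₁(T₁ − T_b) = D₂(T₂ − T_b).
44.6·(20.3 − T_b) = 21.5·(29.1 − T_b)
T_b = (44.6·20.3 − 21.5·29.1) / (44.6 − 21.5) = 279.73 / 23.1 = 12.110 °C ≈ 12.1 °C.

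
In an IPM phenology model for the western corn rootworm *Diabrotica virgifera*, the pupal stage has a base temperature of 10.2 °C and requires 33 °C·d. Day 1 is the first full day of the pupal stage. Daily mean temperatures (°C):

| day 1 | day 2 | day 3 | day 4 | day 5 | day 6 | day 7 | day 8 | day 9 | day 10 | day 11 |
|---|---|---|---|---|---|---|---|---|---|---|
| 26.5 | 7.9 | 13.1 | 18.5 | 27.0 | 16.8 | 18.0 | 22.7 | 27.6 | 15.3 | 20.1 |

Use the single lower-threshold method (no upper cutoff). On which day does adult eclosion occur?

Daily DD above 10.2 °C: 16.3, 0.0, 2.9, 8.3, 16.8, 6.6, 7.8, 12.5, 17.4, 5.1, 9.9.
Cumulative: 16.3, 16.3, 19.2, 27.5, 44.3, 50.9, 58.7, 71.2, 88.6, 93.7, 103.6.
The total first reaches 33 DD on day 5.

day 5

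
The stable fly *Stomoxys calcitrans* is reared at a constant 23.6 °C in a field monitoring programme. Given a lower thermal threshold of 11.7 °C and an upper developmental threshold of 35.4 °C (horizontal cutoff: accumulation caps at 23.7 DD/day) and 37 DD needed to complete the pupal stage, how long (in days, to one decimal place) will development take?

3.1 days

Daily accumulation = 23.6 − 11.7 = 11.9 DD/day.
Duration = 37 / 11.9 = 3.109 ≈ 3.1 days.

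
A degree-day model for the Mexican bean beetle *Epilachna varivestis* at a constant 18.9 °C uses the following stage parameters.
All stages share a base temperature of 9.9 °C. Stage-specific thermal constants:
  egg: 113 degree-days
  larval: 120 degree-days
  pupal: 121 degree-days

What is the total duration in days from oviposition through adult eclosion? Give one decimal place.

Daily accumulation at 18.9 °C = 18.9 − 9.9 = 9.0 DD/day.
Total K = 113 + 120 + 121 = 354 DD.
Total duration = 354 / 9.0 = 39.333 ≈ 39.3 days.

39.3 days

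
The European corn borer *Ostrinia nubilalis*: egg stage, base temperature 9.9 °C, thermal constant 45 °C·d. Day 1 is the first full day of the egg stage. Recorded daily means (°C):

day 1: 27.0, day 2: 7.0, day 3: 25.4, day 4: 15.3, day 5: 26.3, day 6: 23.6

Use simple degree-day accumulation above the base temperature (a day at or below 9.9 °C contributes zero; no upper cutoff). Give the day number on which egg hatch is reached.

Daily DD above 9.9 °C: 17.1, 0.0, 15.5, 5.4, 16.4, 13.7.
Cumulative: 17.1, 17.1, 32.6, 38.0, 54.4, 68.1.
The total first reaches 45 DD on day 5.

day 5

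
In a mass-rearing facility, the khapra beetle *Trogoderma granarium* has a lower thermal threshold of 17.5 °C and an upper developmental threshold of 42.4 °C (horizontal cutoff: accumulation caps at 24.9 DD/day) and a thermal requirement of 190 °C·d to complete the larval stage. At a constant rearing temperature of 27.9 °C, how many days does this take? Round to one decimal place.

18.3 days

Daily accumulation = 27.9 − 17.5 = 10.4 DD/day.
Duration = 190 / 10.4 = 18.269 ≈ 18.3 days.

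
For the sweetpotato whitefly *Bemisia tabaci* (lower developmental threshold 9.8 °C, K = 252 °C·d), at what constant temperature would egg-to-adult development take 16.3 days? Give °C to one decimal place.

25.3 °C

Required daily accumulation = 252 / 16.3 = 15.460 DD/day.
T = T_base + 15.460 = 9.8 + 15.460 = 25.260 ≈ 25.3 °C.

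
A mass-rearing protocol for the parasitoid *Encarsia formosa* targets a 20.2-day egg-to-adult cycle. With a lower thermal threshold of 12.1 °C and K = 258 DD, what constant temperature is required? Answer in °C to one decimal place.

Required daily accumulation = 258 / 20.2 = 12.772 DD/day.
T = T_base + 12.772 = 12.1 + 12.772 = 24.872 ≈ 24.9 °C.

24.9 °C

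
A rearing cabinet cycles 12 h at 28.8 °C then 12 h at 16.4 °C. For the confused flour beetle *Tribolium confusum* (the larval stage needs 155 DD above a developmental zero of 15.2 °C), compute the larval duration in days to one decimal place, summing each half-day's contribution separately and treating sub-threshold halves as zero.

Day half: max(0, 28.8 − 15.2) × 0.5 = 13.6 × 0.5 = 6.80 DD.
Night half: max(0, 16.4 − 15.2) × 0.5 = 1.2 × 0.5 = 0.60 DD.
Per 24 h: 7.40 DD/day.
Duration = 155 / 7.40 = 20.946 ≈ 20.9 days.

20.9 days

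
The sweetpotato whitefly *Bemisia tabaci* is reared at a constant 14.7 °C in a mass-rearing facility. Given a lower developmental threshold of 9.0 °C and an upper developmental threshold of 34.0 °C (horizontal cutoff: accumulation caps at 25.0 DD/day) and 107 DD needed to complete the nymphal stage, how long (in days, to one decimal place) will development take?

18.8 days

Daily accumulation = 14.7 − 9.0 = 5.7 DD/day.
Duration = 107 / 5.7 = 18.772 ≈ 18.8 days.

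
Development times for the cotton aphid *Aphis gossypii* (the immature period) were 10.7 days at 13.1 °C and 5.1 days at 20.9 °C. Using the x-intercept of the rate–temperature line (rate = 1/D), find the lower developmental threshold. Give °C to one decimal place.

Under the model K = D·(T − T_b), so D₁·(T₁ − T_b) = D₂·(T₂ − T_b).
10.7·(13.1 − T_b) = 5.1·(20.9 − T_b)
T_b = (10.7·13.1 − 5.1·20.9) / (10.7 − 5.1) = 33.58 / 5.6 = 5.996 °C ≈ 6.0 °C.

6.0 °C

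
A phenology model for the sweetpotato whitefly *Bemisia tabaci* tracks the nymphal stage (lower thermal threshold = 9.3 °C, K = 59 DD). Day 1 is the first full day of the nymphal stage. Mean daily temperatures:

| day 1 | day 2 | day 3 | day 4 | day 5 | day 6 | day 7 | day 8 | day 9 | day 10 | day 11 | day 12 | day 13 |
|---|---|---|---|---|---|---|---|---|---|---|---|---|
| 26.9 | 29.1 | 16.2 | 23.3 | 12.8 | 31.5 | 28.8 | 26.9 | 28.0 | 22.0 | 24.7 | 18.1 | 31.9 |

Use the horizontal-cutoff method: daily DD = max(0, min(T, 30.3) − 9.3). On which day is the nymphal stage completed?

day 5

Daily DD above 9.3 °C (capped at 21.0): 17.6, 19.8, 6.9, 14.0, 3.5, 21.0, 19.5, 17.6, 18.7, 12.7, 15.4, 8.8, 21.0.
Cumulative: 17.6, 37.4, 44.3, 58.3, 61.8, 82.8, 102.3, 119.9, 138.6, 151.3, 166.7, 175.5, 196.5.
The total first reaches 59 DD on day 5.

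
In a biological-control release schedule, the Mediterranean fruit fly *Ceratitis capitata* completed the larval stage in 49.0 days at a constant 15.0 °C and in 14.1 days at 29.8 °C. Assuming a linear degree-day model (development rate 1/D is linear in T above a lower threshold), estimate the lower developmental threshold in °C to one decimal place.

9.0 °C

Under the model K = D·(T − T_b), so D₁·(T₁ − T_b) = D₂·(T₂ − T_b).
49.0·(15.0 − T_b) = 14.1·(29.8 − T_b)
T_b = (49.0·15.0 − 14.1·29.8) / (49.0 − 14.1) = 314.82 / 34.9 = 9.021 °C ≈ 9.0 °C.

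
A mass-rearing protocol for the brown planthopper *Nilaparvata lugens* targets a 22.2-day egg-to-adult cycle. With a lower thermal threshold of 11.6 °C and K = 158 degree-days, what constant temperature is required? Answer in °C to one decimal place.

Required daily accumulation = 158 / 22.2 = 7.117 DD/day.
T = T_base + 7.117 = 11.6 + 7.117 = 18.717 ≈ 18.7 °C.

18.7 °C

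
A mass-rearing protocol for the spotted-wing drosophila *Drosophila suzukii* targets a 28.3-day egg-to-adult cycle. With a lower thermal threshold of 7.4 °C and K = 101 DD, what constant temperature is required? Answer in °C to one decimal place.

11.0 °C

Required daily accumulation = 101 / 28.3 = 3.569 DD/day.
T = T_base + 3.569 = 7.4 + 3.569 = 10.969 ≈ 11.0 °C.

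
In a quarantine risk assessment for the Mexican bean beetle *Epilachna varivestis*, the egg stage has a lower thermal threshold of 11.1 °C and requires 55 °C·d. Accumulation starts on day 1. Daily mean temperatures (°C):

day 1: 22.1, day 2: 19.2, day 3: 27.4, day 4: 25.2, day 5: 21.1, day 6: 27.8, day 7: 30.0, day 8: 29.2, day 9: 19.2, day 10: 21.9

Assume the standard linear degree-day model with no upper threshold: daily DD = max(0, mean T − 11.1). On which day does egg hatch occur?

day 5

Daily DD above 11.1 °C: 11.0, 8.1, 16.3, 14.1, 10.0, 16.7, 18.9, 18.1, 8.1, 10.8.
Cumulative: 11.0, 19.1, 35.4, 49.5, 59.5, 76.2, 95.1, 113.2, 121.3, 132.1.
The total first reaches 55 DD on day 5.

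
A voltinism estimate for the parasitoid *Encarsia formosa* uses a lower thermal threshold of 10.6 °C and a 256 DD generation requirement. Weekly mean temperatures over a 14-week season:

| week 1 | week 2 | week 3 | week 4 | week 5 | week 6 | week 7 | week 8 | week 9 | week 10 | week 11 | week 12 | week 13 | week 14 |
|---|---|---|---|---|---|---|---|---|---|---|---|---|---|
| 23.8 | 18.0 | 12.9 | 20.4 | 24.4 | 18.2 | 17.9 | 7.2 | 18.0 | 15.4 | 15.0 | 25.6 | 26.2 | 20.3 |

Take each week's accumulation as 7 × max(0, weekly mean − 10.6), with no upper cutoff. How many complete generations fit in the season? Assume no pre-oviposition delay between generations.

Weekly DD (7 × max(0, T̄ − 10.6)): 92.4, 51.8, 16.1, 68.6, 96.6, 53.2, 51.1, 0.0, 51.8, 33.6, 30.8, 105.0, 109.2, 67.9.
Season total = 828.1 DD.
Complete generations = ⌊828.1 / 256⌋ = 3.

3 generations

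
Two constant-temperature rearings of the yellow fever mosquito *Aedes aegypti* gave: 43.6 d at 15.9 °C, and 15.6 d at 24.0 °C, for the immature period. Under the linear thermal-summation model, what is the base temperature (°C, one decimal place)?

Linear rate model ⇒ the product D·(T − T_b) is constant across temperatures.
43.6·(15.9 − T_b) = 15.6·(24.0 − T_b)
T_b = (43.6·15.9 − 15.6·24.0) / (43.6 − 15.6) = 318.84 / 28.0 = 11.387 °C ≈ 11.4 °C.

11.4 °C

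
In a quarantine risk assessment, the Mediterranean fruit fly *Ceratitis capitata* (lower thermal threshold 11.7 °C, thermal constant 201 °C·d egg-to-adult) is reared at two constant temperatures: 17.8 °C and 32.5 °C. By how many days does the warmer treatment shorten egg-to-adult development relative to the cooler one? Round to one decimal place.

At 17.8 °C: 201 / (17.8 − 11.7) = 201 / 6.1 = 32.951 d.
At 32.5 °C: 201 / (32.5 − 11.7) = 201 / 20.8 = 9.663 d.
Difference = |32.951 − 9.663| = 23.287 ≈ 23.3 days.

23.3 days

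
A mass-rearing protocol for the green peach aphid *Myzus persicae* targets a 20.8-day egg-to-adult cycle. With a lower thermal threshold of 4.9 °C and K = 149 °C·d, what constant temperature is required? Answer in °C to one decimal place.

Required daily accumulation = 149 / 20.8 = 7.163 DD/day.
T = T_base + 7.163 = 4.9 + 7.163 = 12.063 ≈ 12.1 °C.

12.1 °C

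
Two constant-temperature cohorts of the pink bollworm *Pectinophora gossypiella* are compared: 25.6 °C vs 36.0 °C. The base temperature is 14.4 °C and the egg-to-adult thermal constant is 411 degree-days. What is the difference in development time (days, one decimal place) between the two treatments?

17.7 days

At 25.6 °C: 411 / (25.6 − 14.4) = 411 / 11.2 = 36.696 d.
At 36.0 °C: 411 / (36.0 − 14.4) = 411 / 21.6 = 19.028 d.
Difference = |36.696 − 19.028| = 17.669 ≈ 17.7 days.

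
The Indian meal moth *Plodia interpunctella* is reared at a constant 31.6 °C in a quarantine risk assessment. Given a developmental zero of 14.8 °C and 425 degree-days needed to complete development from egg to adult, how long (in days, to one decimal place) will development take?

Daily accumulation = 31.6 − 14.8 = 16.8 DD/day.
Duration = 425 / 16.8 = 25.298 ≈ 25.3 days.

25.3 days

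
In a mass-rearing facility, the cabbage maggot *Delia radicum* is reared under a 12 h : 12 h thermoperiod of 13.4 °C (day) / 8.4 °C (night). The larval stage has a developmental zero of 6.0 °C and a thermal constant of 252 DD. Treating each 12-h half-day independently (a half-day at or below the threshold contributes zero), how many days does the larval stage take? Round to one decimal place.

Day half: max(0, 13.4 − 6.0) × 0.5 = 7.4 × 0.5 = 3.70 DD.
Night half: max(0, 8.4 − 6.0) × 0.5 = 2.4 × 0.5 = 1.20 DD.
Per 24 h: 4.90 DD/day.
Duration = 252 / 4.90 = 51.429 ≈ 51.4 days.

51.4 days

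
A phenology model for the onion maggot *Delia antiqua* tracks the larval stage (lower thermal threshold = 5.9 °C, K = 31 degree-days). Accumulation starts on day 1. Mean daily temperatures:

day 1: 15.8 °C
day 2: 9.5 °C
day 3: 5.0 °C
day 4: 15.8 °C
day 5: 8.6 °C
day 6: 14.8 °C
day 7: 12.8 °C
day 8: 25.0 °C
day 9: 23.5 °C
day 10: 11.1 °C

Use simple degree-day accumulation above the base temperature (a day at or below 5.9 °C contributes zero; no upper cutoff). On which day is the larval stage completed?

Daily DD above 5.9 °C: 9.9, 3.6, 0.0, 9.9, 2.7, 8.9, 6.9, 19.1, 17.6, 5.2.
Cumulative: 9.9, 13.5, 13.5, 23.4, 26.1, 35.0, 41.9, 61.0, 78.6, 83.8.
The total first reaches 31 DD on day 6.

day 6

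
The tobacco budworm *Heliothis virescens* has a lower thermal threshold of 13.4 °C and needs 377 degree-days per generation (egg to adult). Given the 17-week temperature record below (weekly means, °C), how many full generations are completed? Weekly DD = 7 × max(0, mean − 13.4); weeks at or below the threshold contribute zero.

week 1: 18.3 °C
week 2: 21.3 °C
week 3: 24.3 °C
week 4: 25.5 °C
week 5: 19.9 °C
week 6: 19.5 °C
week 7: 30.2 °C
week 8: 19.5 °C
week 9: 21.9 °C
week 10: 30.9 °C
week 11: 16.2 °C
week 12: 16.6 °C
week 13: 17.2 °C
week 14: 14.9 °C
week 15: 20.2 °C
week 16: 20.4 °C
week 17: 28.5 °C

2 generations

Weekly DD (7 × max(0, T̄ − 13.4)): 34.3, 55.3, 76.3, 84.7, 45.5, 42.7, 117.6, 42.7, 59.5, 122.5, 19.6, 22.4, 26.6, 10.5, 47.6, 49.0, 105.7.
Season total = 962.5 DD.
Complete generations = ⌊962.5 / 377⌋ = 2.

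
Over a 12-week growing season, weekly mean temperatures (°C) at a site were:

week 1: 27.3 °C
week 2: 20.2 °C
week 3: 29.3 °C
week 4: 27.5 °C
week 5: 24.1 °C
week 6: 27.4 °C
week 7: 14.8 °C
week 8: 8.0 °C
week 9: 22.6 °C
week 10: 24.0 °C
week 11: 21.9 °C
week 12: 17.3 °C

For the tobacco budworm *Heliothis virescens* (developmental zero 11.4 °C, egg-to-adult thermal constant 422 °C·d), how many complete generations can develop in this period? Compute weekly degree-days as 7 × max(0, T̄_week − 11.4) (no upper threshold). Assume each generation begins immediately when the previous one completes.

2 generations

Weekly DD (7 × max(0, T̄ − 11.4)): 111.3, 61.6, 125.3, 112.7, 88.9, 112.0, 23.8, 0.0, 78.4, 88.2, 73.5, 41.3.
Season total = 917.0 DD.
Complete generations = ⌊917.0 / 422⌋ = 2.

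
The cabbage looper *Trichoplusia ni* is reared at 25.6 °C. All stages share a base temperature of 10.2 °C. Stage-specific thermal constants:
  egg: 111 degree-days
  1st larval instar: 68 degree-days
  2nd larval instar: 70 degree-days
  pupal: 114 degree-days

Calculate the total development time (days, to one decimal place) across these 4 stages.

23.6 days

Daily accumulation at 25.6 °C = 25.6 − 10.2 = 15.4 DD/day.
Total K = 111 + 68 + 70 + 114 = 363 DD.
Total duration = 363 / 15.4 = 23.571 ≈ 23.6 days.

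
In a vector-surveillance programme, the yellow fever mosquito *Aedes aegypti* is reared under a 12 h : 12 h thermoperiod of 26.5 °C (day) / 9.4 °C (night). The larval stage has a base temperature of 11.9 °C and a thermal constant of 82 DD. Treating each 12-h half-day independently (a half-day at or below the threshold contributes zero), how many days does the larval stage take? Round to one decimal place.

11.2 days

Day half: max(0, 26.5 − 11.9) × 0.5 = 14.6 × 0.5 = 7.30 DD.
Night half: max(0, 9.4 − 11.9) × 0.5 = 0.0 × 0.5 = 0.00 DD.
Per 24 h: 7.30 DD/day.
Duration = 82 / 7.30 = 11.233 ≈ 11.2 days.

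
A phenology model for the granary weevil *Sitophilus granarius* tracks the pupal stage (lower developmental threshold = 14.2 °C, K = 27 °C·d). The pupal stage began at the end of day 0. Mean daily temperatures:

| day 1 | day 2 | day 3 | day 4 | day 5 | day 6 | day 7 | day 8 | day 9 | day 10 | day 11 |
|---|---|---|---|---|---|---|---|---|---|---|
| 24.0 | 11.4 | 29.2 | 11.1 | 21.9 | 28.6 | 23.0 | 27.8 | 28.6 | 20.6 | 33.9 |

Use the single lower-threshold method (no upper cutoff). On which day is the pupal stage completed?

day 5

Daily DD above 14.2 °C: 9.8, 0.0, 15.0, 0.0, 7.7, 14.4, 8.8, 13.6, 14.4, 6.4, 19.7.
Cumulative: 9.8, 9.8, 24.8, 24.8, 32.5, 46.9, 55.7, 69.3, 83.7, 90.1, 109.8.
The total first reaches 27 DD on day 5.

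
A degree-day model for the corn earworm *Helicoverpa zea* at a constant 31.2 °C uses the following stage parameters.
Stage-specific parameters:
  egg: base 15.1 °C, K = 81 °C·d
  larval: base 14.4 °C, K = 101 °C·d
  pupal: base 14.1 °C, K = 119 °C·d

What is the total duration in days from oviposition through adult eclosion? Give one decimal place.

18.0 days

egg: 81 / (31.2 − 15.1) = 81 / 16.1 = 5.031 d.
larval: 101 / (31.2 − 14.4) = 101 / 16.8 = 6.012 d.
pupal: 119 / (31.2 − 14.1) = 119 / 17.1 = 6.959 d.
Sum = 18.002 ≈ 18.0 days.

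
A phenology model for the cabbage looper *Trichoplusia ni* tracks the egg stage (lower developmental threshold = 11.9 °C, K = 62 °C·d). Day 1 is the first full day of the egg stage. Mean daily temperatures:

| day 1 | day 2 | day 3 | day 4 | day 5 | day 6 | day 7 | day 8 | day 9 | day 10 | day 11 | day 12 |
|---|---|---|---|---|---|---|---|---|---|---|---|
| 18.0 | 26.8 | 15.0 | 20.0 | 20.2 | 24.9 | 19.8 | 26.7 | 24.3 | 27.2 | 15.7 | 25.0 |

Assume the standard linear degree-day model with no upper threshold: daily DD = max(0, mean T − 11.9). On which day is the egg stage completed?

day 8

Daily DD above 11.9 °C: 6.1, 14.9, 3.1, 8.1, 8.3, 13.0, 7.9, 14.8, 12.4, 15.3, 3.8, 13.1.
Cumulative: 6.1, 21.0, 24.1, 32.2, 40.5, 53.5, 61.4, 76.2, 88.6, 103.9, 107.7, 120.8.
The total first reaches 62 DD on day 8.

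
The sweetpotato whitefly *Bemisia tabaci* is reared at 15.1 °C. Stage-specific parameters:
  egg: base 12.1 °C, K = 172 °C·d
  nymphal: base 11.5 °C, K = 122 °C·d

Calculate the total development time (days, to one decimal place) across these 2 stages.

egg: 172 / (15.1 − 12.1) = 172 / 3.0 = 57.333 d.
nymphal: 122 / (15.1 − 11.5) = 122 / 3.6 = 33.889 d.
Sum = 91.222 ≈ 91.2 days.

91.2 days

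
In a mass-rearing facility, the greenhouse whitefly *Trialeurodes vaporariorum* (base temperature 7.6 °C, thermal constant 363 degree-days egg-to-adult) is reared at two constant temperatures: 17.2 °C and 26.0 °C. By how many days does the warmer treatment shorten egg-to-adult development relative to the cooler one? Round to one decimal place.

18.1 days

At 17.2 °C: 363 / (17.2 − 7.6) = 363 / 9.6 = 37.812 d.
At 26.0 °C: 363 / (26.0 − 7.6) = 363 / 18.4 = 19.728 d.
Difference = |37.812 − 19.728| = 18.084 ≈ 18.1 days.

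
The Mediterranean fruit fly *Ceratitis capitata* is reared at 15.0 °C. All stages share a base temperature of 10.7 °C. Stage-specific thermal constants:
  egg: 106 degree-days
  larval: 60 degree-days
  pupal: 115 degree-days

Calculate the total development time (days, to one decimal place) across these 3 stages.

Daily accumulation at 15.0 °C = 15.0 − 10.7 = 4.3 DD/day.
Total K = 106 + 60 + 115 = 281 DD.
Total duration = 281 / 4.3 = 65.349 ≈ 65.3 days.

65.3 days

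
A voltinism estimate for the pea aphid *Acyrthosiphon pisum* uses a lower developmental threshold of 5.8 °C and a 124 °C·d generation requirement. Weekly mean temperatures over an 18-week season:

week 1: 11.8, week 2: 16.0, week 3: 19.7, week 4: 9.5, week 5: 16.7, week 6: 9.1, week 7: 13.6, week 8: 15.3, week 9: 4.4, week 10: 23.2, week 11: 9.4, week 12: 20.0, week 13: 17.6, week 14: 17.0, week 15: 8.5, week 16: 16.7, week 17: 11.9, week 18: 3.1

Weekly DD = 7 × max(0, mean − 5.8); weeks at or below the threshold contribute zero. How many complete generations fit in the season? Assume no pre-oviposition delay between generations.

Weekly DD (7 × max(0, T̄ − 5.8)): 42.0, 71.4, 97.3, 25.9, 76.3, 23.1, 54.6, 66.5, 0.0, 121.8, 25.2, 99.4, 82.6, 78.4, 18.9, 76.3, 42.7, 0.0.
Season total = 1002.4 DD.
Complete generations = ⌊1002.4 / 124⌋ = 8.

8 generations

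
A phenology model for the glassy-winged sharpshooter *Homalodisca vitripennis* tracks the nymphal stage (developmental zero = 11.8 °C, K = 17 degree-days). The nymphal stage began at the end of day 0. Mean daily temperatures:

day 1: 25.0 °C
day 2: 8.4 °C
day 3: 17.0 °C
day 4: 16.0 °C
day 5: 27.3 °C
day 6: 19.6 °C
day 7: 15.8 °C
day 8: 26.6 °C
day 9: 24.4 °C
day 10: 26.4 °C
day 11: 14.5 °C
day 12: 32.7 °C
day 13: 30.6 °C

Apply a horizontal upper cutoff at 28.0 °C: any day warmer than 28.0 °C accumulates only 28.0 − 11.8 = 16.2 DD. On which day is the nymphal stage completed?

Daily DD above 11.8 °C (capped at 16.2): 13.2, 0.0, 5.2, 4.2, 15.5, 7.8, 4.0, 14.8, 12.6, 14.6, 2.7, 16.2, 16.2.
Cumulative: 13.2, 13.2, 18.4, 22.6, 38.1, 45.9, 49.9, 64.7, 77.3, 91.9, 94.6, 110.8, 127.0.
The total first reaches 17 DD on day 3.

day 3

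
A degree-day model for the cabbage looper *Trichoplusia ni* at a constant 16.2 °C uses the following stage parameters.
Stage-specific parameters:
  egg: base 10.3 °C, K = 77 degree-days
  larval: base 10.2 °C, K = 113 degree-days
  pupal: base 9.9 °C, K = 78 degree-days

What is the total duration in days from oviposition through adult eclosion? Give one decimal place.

egg: 77 / (16.2 − 10.3) = 77 / 5.9 = 13.051 d.
larval: 113 / (16.2 − 10.2) = 113 / 6.0 = 18.833 d.
pupal: 78 / (16.2 − 9.9) = 78 / 6.3 = 12.381 d.
Sum = 44.265 ≈ 44.3 days.

44.3 days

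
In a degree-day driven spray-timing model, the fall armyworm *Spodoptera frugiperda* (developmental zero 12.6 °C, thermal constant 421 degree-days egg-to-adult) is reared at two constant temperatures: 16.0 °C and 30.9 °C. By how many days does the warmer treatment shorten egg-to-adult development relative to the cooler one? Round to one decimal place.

At 16.0 °C: 421 / (16.0 − 12.6) = 421 / 3.4 = 123.824 d.
At 30.9 °C: 421 / (30.9 − 12.6) = 421 / 18.3 = 23.005 d.
Difference = |123.824 − 23.005| = 100.818 ≈ 100.8 days.

100.8 days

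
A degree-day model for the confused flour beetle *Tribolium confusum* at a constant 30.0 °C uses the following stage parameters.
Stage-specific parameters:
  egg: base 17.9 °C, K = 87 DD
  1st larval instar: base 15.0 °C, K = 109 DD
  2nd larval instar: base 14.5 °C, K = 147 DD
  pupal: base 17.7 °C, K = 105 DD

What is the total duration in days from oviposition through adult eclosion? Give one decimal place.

egg: 87 / (30.0 − 17.9) = 87 / 12.1 = 7.190 d.
1st larval instar: 109 / (30.0 − 15.0) = 109 / 15.0 = 7.267 d.
2nd larval instar: 147 / (30.0 − 14.5) = 147 / 15.5 = 9.484 d.
pupal: 105 / (30.0 − 17.7) = 105 / 12.3 = 8.537 d.
Sum = 32.477 ≈ 32.5 days.

32.5 days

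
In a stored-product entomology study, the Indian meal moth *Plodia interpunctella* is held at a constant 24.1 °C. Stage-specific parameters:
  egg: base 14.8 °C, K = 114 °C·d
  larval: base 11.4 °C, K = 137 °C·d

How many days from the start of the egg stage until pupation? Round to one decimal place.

23.0 days

egg: 114 / (24.1 − 14.8) = 114 / 9.3 = 12.258 d.
larval: 137 / (24.1 − 11.4) = 137 / 12.7 = 10.787 d.
Sum = 23.045 ≈ 23.0 days.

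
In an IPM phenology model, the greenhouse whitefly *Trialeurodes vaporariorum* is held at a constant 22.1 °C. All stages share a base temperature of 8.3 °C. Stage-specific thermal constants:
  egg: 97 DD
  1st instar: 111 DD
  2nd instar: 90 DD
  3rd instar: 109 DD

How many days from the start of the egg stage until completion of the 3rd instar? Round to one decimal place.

29.5 days

Daily accumulation at 22.1 °C = 22.1 − 8.3 = 13.8 DD/day.
Total K = 97 + 111 + 90 + 109 = 407 DD.
Total duration = 407 / 13.8 = 29.493 ≈ 29.5 days.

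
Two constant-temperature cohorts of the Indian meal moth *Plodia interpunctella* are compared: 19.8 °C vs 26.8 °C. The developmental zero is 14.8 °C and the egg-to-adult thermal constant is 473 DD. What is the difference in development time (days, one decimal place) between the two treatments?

55.2 days

At 19.8 °C: 473 / (19.8 − 14.8) = 473 / 5.0 = 94.600 d.
At 26.8 °C: 473 / (26.8 − 14.8) = 473 / 12.0 = 39.417 d.
Difference = |94.600 − 39.417| = 55.183 ≈ 55.2 days.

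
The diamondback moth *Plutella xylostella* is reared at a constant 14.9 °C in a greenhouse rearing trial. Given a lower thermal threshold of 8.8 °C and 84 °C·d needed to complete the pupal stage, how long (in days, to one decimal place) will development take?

13.8 days

Daily accumulation = 14.9 − 8.8 = 6.1 DD/day.
Duration = 84 / 6.1 = 13.770 ≈ 13.8 days.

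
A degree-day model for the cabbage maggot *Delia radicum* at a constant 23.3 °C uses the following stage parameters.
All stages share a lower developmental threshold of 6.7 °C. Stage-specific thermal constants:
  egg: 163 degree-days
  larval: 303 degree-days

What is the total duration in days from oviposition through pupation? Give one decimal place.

Daily accumulation at 23.3 °C = 23.3 − 6.7 = 16.6 DD/day.
Total K = 163 + 303 = 466 DD.
Total duration = 466 / 16.6 = 28.072 ≈ 28.1 days.

28.1 days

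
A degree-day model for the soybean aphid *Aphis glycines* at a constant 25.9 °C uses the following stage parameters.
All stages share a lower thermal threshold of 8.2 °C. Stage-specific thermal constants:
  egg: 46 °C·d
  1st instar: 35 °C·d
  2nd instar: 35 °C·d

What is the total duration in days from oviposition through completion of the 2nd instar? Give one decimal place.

6.6 days

Daily accumulation at 25.9 °C = 25.9 − 8.2 = 17.7 DD/day.
Total K = 46 + 35 + 35 = 116 DD.
Total duration = 116 / 17.7 = 6.554 ≈ 6.6 days.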